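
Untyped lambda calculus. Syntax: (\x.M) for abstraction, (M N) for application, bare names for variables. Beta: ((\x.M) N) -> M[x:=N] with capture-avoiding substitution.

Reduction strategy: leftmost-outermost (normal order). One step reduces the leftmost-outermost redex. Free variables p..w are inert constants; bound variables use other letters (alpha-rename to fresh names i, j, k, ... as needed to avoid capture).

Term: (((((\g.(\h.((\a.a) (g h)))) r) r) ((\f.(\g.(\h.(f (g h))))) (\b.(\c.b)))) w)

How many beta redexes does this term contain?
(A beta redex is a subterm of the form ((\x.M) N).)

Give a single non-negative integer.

Answer: 3

Derivation:
Term: (((((\g.(\h.((\a.a) (g h)))) r) r) ((\f.(\g.(\h.(f (g h))))) (\b.(\c.b)))) w)
  Redex: ((\g.(\h.((\a.a) (g h)))) r)
  Redex: ((\a.a) (g h))
  Redex: ((\f.(\g.(\h.(f (g h))))) (\b.(\c.b)))
Total redexes: 3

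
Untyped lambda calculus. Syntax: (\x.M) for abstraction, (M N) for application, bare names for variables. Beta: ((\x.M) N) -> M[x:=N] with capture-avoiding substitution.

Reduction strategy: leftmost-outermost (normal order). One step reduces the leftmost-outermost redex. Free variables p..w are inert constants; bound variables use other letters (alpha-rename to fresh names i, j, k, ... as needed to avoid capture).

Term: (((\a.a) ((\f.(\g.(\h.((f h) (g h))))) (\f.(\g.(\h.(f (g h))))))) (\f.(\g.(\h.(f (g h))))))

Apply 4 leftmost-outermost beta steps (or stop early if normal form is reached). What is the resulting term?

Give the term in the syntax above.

Answer: (\h.((\g.(\i.(h (g i)))) ((\f.(\g.(\h.(f (g h))))) h)))

Derivation:
Step 0: (((\a.a) ((\f.(\g.(\h.((f h) (g h))))) (\f.(\g.(\h.(f (g h))))))) (\f.(\g.(\h.(f (g h))))))
Step 1: (((\f.(\g.(\h.((f h) (g h))))) (\f.(\g.(\h.(f (g h)))))) (\f.(\g.(\h.(f (g h))))))
Step 2: ((\g.(\h.(((\f.(\g.(\h.(f (g h))))) h) (g h)))) (\f.(\g.(\h.(f (g h))))))
Step 3: (\h.(((\f.(\g.(\h.(f (g h))))) h) ((\f.(\g.(\h.(f (g h))))) h)))
Step 4: (\h.((\g.(\i.(h (g i)))) ((\f.(\g.(\h.(f (g h))))) h)))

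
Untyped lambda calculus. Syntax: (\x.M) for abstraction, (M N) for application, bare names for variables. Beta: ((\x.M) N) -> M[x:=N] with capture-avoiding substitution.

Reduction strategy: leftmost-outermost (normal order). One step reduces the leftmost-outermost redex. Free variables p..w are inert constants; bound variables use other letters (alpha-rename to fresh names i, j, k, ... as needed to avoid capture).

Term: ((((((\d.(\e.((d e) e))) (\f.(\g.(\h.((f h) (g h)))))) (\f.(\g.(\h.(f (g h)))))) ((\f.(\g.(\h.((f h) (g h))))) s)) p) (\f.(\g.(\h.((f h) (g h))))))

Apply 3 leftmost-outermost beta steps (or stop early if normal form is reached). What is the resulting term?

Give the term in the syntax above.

Step 0: ((((((\d.(\e.((d e) e))) (\f.(\g.(\h.((f h) (g h)))))) (\f.(\g.(\h.(f (g h)))))) ((\f.(\g.(\h.((f h) (g h))))) s)) p) (\f.(\g.(\h.((f h) (g h))))))
Step 1: (((((\e.(((\f.(\g.(\h.((f h) (g h))))) e) e)) (\f.(\g.(\h.(f (g h)))))) ((\f.(\g.(\h.((f h) (g h))))) s)) p) (\f.(\g.(\h.((f h) (g h))))))
Step 2: ((((((\f.(\g.(\h.((f h) (g h))))) (\f.(\g.(\h.(f (g h)))))) (\f.(\g.(\h.(f (g h)))))) ((\f.(\g.(\h.((f h) (g h))))) s)) p) (\f.(\g.(\h.((f h) (g h))))))
Step 3: (((((\g.(\h.(((\f.(\g.(\h.(f (g h))))) h) (g h)))) (\f.(\g.(\h.(f (g h)))))) ((\f.(\g.(\h.((f h) (g h))))) s)) p) (\f.(\g.(\h.((f h) (g h))))))

Answer: (((((\g.(\h.(((\f.(\g.(\h.(f (g h))))) h) (g h)))) (\f.(\g.(\h.(f (g h)))))) ((\f.(\g.(\h.((f h) (g h))))) s)) p) (\f.(\g.(\h.((f h) (g h))))))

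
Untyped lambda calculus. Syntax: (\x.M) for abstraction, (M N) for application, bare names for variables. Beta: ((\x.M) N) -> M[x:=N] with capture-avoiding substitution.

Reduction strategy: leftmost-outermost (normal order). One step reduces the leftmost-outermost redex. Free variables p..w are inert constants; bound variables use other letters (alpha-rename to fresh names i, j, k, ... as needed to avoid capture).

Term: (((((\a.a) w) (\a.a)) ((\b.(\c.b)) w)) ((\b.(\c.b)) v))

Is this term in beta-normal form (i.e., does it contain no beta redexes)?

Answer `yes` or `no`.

Answer: no

Derivation:
Term: (((((\a.a) w) (\a.a)) ((\b.(\c.b)) w)) ((\b.(\c.b)) v))
Found 3 beta redex(es).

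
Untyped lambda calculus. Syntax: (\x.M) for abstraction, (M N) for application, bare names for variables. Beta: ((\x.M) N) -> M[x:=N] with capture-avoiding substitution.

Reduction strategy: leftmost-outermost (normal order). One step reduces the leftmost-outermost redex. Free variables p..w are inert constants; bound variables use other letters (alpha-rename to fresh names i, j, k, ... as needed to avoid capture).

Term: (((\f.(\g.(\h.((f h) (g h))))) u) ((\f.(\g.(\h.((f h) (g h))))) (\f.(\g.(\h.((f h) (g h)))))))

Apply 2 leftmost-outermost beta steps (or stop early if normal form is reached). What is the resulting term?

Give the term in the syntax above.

Step 0: (((\f.(\g.(\h.((f h) (g h))))) u) ((\f.(\g.(\h.((f h) (g h))))) (\f.(\g.(\h.((f h) (g h)))))))
Step 1: ((\g.(\h.((u h) (g h)))) ((\f.(\g.(\h.((f h) (g h))))) (\f.(\g.(\h.((f h) (g h)))))))
Step 2: (\h.((u h) (((\f.(\g.(\h.((f h) (g h))))) (\f.(\g.(\h.((f h) (g h)))))) h)))

Answer: (\h.((u h) (((\f.(\g.(\h.((f h) (g h))))) (\f.(\g.(\h.((f h) (g h)))))) h)))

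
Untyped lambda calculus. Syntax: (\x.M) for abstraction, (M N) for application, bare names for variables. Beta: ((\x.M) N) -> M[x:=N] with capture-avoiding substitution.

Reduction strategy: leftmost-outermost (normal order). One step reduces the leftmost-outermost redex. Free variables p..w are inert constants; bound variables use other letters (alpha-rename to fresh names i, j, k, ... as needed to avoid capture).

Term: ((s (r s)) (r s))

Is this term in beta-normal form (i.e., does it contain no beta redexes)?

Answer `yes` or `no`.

Answer: yes

Derivation:
Term: ((s (r s)) (r s))
No beta redexes found.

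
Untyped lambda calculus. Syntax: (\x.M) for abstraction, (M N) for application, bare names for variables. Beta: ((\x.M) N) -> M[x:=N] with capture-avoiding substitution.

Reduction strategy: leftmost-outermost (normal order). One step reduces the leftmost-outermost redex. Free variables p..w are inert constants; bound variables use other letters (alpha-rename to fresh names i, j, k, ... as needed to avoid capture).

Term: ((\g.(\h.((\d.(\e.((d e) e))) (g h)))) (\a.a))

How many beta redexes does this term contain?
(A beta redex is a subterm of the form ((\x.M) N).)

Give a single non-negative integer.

Answer: 2

Derivation:
Term: ((\g.(\h.((\d.(\e.((d e) e))) (g h)))) (\a.a))
  Redex: ((\g.(\h.((\d.(\e.((d e) e))) (g h)))) (\a.a))
  Redex: ((\d.(\e.((d e) e))) (g h))
Total redexes: 2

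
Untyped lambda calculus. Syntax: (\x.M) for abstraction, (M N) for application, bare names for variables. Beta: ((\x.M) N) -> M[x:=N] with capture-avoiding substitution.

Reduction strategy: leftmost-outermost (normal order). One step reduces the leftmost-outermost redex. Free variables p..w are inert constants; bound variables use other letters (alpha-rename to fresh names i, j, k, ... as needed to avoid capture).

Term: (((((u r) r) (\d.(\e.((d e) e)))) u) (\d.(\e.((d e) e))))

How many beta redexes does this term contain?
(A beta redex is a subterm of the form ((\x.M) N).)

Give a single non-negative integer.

Answer: 0

Derivation:
Term: (((((u r) r) (\d.(\e.((d e) e)))) u) (\d.(\e.((d e) e))))
  (no redexes)
Total redexes: 0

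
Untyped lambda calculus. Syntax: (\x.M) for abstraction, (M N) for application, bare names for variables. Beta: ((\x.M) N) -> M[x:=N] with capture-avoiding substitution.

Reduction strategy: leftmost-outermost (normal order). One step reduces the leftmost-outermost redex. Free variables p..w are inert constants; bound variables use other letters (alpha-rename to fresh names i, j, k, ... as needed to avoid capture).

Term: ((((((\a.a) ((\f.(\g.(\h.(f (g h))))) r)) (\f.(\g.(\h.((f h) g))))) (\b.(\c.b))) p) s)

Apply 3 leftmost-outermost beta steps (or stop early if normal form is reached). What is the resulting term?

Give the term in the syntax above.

Answer: ((((\h.(r ((\f.(\g.(\h.((f h) g)))) h))) (\b.(\c.b))) p) s)

Derivation:
Step 0: ((((((\a.a) ((\f.(\g.(\h.(f (g h))))) r)) (\f.(\g.(\h.((f h) g))))) (\b.(\c.b))) p) s)
Step 1: ((((((\f.(\g.(\h.(f (g h))))) r) (\f.(\g.(\h.((f h) g))))) (\b.(\c.b))) p) s)
Step 2: (((((\g.(\h.(r (g h)))) (\f.(\g.(\h.((f h) g))))) (\b.(\c.b))) p) s)
Step 3: ((((\h.(r ((\f.(\g.(\h.((f h) g)))) h))) (\b.(\c.b))) p) s)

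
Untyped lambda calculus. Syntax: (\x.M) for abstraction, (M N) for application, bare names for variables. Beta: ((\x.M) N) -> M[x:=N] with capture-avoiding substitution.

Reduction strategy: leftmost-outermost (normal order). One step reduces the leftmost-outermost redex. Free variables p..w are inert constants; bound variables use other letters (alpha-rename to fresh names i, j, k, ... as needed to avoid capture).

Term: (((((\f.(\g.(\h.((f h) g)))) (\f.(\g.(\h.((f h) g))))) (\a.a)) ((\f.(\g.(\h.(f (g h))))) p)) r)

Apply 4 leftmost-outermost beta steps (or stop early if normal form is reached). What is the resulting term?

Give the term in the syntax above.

Step 0: (((((\f.(\g.(\h.((f h) g)))) (\f.(\g.(\h.((f h) g))))) (\a.a)) ((\f.(\g.(\h.(f (g h))))) p)) r)
Step 1: ((((\g.(\h.(((\f.(\g.(\h.((f h) g)))) h) g))) (\a.a)) ((\f.(\g.(\h.(f (g h))))) p)) r)
Step 2: (((\h.(((\f.(\g.(\h.((f h) g)))) h) (\a.a))) ((\f.(\g.(\h.(f (g h))))) p)) r)
Step 3: ((((\f.(\g.(\h.((f h) g)))) ((\f.(\g.(\h.(f (g h))))) p)) (\a.a)) r)
Step 4: (((\g.(\h.((((\f.(\g.(\h.(f (g h))))) p) h) g))) (\a.a)) r)

Answer: (((\g.(\h.((((\f.(\g.(\h.(f (g h))))) p) h) g))) (\a.a)) r)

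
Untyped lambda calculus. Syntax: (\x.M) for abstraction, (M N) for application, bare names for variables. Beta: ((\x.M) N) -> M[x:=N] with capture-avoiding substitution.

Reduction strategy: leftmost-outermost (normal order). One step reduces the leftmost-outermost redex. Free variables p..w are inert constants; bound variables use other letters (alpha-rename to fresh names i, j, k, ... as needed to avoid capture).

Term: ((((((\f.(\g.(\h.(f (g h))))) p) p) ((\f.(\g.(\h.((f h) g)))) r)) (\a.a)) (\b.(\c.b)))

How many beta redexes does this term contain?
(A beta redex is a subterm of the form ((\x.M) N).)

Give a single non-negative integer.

Term: ((((((\f.(\g.(\h.(f (g h))))) p) p) ((\f.(\g.(\h.((f h) g)))) r)) (\a.a)) (\b.(\c.b)))
  Redex: ((\f.(\g.(\h.(f (g h))))) p)
  Redex: ((\f.(\g.(\h.((f h) g)))) r)
Total redexes: 2

Answer: 2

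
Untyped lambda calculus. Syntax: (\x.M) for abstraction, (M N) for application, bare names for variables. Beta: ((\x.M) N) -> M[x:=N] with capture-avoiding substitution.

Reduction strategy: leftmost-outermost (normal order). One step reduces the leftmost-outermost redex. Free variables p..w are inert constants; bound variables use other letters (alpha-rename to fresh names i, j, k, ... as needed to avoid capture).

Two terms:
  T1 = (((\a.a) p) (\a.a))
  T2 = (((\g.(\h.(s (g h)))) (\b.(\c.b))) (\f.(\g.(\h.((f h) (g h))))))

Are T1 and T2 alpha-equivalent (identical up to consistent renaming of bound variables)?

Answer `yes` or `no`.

Answer: no

Derivation:
Term 1: (((\a.a) p) (\a.a))
Term 2: (((\g.(\h.(s (g h)))) (\b.(\c.b))) (\f.(\g.(\h.((f h) (g h))))))
Alpha-equivalence: compare structure up to binder renaming.
Result: False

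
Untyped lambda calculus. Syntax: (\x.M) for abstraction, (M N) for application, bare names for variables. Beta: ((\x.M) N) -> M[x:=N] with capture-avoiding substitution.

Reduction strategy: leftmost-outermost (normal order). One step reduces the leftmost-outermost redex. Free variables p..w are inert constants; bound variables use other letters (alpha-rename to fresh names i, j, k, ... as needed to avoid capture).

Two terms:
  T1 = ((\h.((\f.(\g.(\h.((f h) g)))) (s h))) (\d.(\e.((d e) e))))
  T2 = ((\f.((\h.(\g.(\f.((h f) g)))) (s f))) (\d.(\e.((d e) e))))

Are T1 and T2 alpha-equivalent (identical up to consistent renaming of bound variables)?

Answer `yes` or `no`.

Term 1: ((\h.((\f.(\g.(\h.((f h) g)))) (s h))) (\d.(\e.((d e) e))))
Term 2: ((\f.((\h.(\g.(\f.((h f) g)))) (s f))) (\d.(\e.((d e) e))))
Alpha-equivalence: compare structure up to binder renaming.
Result: True

Answer: yes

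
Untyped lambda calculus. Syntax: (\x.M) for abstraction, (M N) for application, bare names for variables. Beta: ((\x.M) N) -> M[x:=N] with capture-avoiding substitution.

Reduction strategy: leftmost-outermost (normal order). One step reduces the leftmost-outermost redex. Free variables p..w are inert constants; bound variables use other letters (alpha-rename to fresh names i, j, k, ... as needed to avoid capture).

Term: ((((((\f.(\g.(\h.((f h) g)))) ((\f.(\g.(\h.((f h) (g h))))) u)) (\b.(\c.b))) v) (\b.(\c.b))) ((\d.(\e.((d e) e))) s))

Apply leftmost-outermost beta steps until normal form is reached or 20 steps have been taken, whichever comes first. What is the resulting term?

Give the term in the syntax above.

Step 0: ((((((\f.(\g.(\h.((f h) g)))) ((\f.(\g.(\h.((f h) (g h))))) u)) (\b.(\c.b))) v) (\b.(\c.b))) ((\d.(\e.((d e) e))) s))
Step 1: (((((\g.(\h.((((\f.(\g.(\h.((f h) (g h))))) u) h) g))) (\b.(\c.b))) v) (\b.(\c.b))) ((\d.(\e.((d e) e))) s))
Step 2: ((((\h.((((\f.(\g.(\h.((f h) (g h))))) u) h) (\b.(\c.b)))) v) (\b.(\c.b))) ((\d.(\e.((d e) e))) s))
Step 3: ((((((\f.(\g.(\h.((f h) (g h))))) u) v) (\b.(\c.b))) (\b.(\c.b))) ((\d.(\e.((d e) e))) s))
Step 4: (((((\g.(\h.((u h) (g h)))) v) (\b.(\c.b))) (\b.(\c.b))) ((\d.(\e.((d e) e))) s))
Step 5: ((((\h.((u h) (v h))) (\b.(\c.b))) (\b.(\c.b))) ((\d.(\e.((d e) e))) s))
Step 6: ((((u (\b.(\c.b))) (v (\b.(\c.b)))) (\b.(\c.b))) ((\d.(\e.((d e) e))) s))
Step 7: ((((u (\b.(\c.b))) (v (\b.(\c.b)))) (\b.(\c.b))) (\e.((s e) e)))

Answer: ((((u (\b.(\c.b))) (v (\b.(\c.b)))) (\b.(\c.b))) (\e.((s e) e)))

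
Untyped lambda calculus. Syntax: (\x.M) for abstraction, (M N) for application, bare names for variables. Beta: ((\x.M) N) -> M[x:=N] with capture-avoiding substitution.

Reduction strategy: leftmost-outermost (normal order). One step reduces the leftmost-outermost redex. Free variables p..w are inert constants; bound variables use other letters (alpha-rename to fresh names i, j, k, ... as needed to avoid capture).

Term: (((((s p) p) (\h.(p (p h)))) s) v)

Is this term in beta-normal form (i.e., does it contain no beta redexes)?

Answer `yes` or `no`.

Answer: yes

Derivation:
Term: (((((s p) p) (\h.(p (p h)))) s) v)
No beta redexes found.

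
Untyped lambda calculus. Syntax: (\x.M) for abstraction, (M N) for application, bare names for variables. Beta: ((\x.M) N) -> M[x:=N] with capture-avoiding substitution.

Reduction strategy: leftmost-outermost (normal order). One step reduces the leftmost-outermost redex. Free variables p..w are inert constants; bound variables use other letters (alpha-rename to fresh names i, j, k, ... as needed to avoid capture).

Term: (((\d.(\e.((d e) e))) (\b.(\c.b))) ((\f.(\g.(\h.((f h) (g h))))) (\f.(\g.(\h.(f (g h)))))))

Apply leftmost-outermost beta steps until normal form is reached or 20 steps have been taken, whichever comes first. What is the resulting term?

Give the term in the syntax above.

Step 0: (((\d.(\e.((d e) e))) (\b.(\c.b))) ((\f.(\g.(\h.((f h) (g h))))) (\f.(\g.(\h.(f (g h)))))))
Step 1: ((\e.(((\b.(\c.b)) e) e)) ((\f.(\g.(\h.((f h) (g h))))) (\f.(\g.(\h.(f (g h)))))))
Step 2: (((\b.(\c.b)) ((\f.(\g.(\h.((f h) (g h))))) (\f.(\g.(\h.(f (g h))))))) ((\f.(\g.(\h.((f h) (g h))))) (\f.(\g.(\h.(f (g h)))))))
Step 3: ((\c.((\f.(\g.(\h.((f h) (g h))))) (\f.(\g.(\h.(f (g h))))))) ((\f.(\g.(\h.((f h) (g h))))) (\f.(\g.(\h.(f (g h)))))))
Step 4: ((\f.(\g.(\h.((f h) (g h))))) (\f.(\g.(\h.(f (g h))))))
Step 5: (\g.(\h.(((\f.(\g.(\h.(f (g h))))) h) (g h))))
Step 6: (\g.(\h.((\g.(\i.(h (g i)))) (g h))))
Step 7: (\g.(\h.(\i.(h ((g h) i)))))

Answer: (\g.(\h.(\i.(h ((g h) i)))))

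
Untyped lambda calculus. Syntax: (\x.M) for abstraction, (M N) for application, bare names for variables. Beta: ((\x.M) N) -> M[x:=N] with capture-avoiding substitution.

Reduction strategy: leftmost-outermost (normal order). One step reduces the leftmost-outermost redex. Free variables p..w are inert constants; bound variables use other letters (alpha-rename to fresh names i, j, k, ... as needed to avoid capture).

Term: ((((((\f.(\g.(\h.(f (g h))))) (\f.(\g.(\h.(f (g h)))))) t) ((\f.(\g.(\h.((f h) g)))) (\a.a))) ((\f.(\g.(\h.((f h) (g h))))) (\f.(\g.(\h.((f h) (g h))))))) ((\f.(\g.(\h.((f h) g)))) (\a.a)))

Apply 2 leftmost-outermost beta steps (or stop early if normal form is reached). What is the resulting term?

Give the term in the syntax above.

Step 0: ((((((\f.(\g.(\h.(f (g h))))) (\f.(\g.(\h.(f (g h)))))) t) ((\f.(\g.(\h.((f h) g)))) (\a.a))) ((\f.(\g.(\h.((f h) (g h))))) (\f.(\g.(\h.((f h) (g h))))))) ((\f.(\g.(\h.((f h) g)))) (\a.a)))
Step 1: (((((\g.(\h.((\f.(\g.(\h.(f (g h))))) (g h)))) t) ((\f.(\g.(\h.((f h) g)))) (\a.a))) ((\f.(\g.(\h.((f h) (g h))))) (\f.(\g.(\h.((f h) (g h))))))) ((\f.(\g.(\h.((f h) g)))) (\a.a)))
Step 2: ((((\h.((\f.(\g.(\h.(f (g h))))) (t h))) ((\f.(\g.(\h.((f h) g)))) (\a.a))) ((\f.(\g.(\h.((f h) (g h))))) (\f.(\g.(\h.((f h) (g h))))))) ((\f.(\g.(\h.((f h) g)))) (\a.a)))

Answer: ((((\h.((\f.(\g.(\h.(f (g h))))) (t h))) ((\f.(\g.(\h.((f h) g)))) (\a.a))) ((\f.(\g.(\h.((f h) (g h))))) (\f.(\g.(\h.((f h) (g h))))))) ((\f.(\g.(\h.((f h) g)))) (\a.a)))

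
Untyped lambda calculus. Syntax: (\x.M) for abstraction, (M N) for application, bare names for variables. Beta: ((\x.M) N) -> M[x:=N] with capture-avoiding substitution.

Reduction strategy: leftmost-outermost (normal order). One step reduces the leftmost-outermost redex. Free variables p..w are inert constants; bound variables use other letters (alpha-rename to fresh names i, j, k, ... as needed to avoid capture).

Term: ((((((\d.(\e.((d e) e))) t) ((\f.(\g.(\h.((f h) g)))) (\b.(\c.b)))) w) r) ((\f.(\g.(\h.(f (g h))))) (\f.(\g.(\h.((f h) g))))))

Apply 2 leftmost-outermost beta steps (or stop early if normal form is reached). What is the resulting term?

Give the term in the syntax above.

Answer: (((((t ((\f.(\g.(\h.((f h) g)))) (\b.(\c.b)))) ((\f.(\g.(\h.((f h) g)))) (\b.(\c.b)))) w) r) ((\f.(\g.(\h.(f (g h))))) (\f.(\g.(\h.((f h) g))))))

Derivation:
Step 0: ((((((\d.(\e.((d e) e))) t) ((\f.(\g.(\h.((f h) g)))) (\b.(\c.b)))) w) r) ((\f.(\g.(\h.(f (g h))))) (\f.(\g.(\h.((f h) g))))))
Step 1: (((((\e.((t e) e)) ((\f.(\g.(\h.((f h) g)))) (\b.(\c.b)))) w) r) ((\f.(\g.(\h.(f (g h))))) (\f.(\g.(\h.((f h) g))))))
Step 2: (((((t ((\f.(\g.(\h.((f h) g)))) (\b.(\c.b)))) ((\f.(\g.(\h.((f h) g)))) (\b.(\c.b)))) w) r) ((\f.(\g.(\h.(f (g h))))) (\f.(\g.(\h.((f h) g))))))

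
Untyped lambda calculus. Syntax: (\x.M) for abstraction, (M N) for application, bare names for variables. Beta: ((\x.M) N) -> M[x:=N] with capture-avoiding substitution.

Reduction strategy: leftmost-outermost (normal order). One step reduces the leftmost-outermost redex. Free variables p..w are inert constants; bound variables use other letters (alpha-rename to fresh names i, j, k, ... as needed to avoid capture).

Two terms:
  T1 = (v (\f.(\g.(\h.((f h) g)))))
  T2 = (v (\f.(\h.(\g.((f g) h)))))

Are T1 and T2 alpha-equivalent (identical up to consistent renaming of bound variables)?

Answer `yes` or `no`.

Term 1: (v (\f.(\g.(\h.((f h) g)))))
Term 2: (v (\f.(\h.(\g.((f g) h)))))
Alpha-equivalence: compare structure up to binder renaming.
Result: True

Answer: yes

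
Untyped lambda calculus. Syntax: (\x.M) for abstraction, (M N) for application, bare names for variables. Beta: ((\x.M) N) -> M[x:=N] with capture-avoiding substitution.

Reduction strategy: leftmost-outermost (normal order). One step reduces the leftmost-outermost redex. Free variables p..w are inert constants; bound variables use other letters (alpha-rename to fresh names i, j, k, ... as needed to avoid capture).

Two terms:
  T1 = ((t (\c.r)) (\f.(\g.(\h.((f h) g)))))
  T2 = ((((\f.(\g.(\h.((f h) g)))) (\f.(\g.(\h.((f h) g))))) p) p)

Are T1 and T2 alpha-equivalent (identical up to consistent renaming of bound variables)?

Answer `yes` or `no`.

Answer: no

Derivation:
Term 1: ((t (\c.r)) (\f.(\g.(\h.((f h) g)))))
Term 2: ((((\f.(\g.(\h.((f h) g)))) (\f.(\g.(\h.((f h) g))))) p) p)
Alpha-equivalence: compare structure up to binder renaming.
Result: False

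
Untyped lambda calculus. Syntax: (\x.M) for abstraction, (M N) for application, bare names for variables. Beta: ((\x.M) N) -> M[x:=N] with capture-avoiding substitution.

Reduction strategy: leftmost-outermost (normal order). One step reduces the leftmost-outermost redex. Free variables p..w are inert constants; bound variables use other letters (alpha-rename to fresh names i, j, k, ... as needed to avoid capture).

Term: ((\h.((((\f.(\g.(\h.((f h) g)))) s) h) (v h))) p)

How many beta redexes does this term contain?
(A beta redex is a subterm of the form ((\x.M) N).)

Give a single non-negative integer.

Term: ((\h.((((\f.(\g.(\h.((f h) g)))) s) h) (v h))) p)
  Redex: ((\h.((((\f.(\g.(\h.((f h) g)))) s) h) (v h))) p)
  Redex: ((\f.(\g.(\h.((f h) g)))) s)
Total redexes: 2

Answer: 2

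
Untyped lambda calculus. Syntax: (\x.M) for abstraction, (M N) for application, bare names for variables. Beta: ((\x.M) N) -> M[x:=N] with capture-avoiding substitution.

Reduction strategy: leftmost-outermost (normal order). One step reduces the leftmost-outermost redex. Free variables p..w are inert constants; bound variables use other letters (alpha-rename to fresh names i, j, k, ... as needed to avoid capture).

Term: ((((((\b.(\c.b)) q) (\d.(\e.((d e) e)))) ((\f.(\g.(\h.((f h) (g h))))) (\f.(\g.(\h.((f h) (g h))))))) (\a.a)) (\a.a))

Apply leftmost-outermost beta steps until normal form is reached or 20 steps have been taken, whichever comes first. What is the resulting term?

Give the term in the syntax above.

Answer: (((q (\g.(\h.(\i.((h i) ((g h) i)))))) (\a.a)) (\a.a))

Derivation:
Step 0: ((((((\b.(\c.b)) q) (\d.(\e.((d e) e)))) ((\f.(\g.(\h.((f h) (g h))))) (\f.(\g.(\h.((f h) (g h))))))) (\a.a)) (\a.a))
Step 1: (((((\c.q) (\d.(\e.((d e) e)))) ((\f.(\g.(\h.((f h) (g h))))) (\f.(\g.(\h.((f h) (g h))))))) (\a.a)) (\a.a))
Step 2: (((q ((\f.(\g.(\h.((f h) (g h))))) (\f.(\g.(\h.((f h) (g h))))))) (\a.a)) (\a.a))
Step 3: (((q (\g.(\h.(((\f.(\g.(\h.((f h) (g h))))) h) (g h))))) (\a.a)) (\a.a))
Step 4: (((q (\g.(\h.((\g.(\i.((h i) (g i)))) (g h))))) (\a.a)) (\a.a))
Step 5: (((q (\g.(\h.(\i.((h i) ((g h) i)))))) (\a.a)) (\a.a))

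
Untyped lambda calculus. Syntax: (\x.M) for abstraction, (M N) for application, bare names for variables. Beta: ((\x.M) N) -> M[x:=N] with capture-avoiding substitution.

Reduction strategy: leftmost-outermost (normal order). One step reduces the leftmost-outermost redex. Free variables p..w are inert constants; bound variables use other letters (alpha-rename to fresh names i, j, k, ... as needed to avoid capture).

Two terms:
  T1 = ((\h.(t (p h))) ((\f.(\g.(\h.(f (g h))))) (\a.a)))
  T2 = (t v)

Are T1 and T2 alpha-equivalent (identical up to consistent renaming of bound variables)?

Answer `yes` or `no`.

Term 1: ((\h.(t (p h))) ((\f.(\g.(\h.(f (g h))))) (\a.a)))
Term 2: (t v)
Alpha-equivalence: compare structure up to binder renaming.
Result: False

Answer: no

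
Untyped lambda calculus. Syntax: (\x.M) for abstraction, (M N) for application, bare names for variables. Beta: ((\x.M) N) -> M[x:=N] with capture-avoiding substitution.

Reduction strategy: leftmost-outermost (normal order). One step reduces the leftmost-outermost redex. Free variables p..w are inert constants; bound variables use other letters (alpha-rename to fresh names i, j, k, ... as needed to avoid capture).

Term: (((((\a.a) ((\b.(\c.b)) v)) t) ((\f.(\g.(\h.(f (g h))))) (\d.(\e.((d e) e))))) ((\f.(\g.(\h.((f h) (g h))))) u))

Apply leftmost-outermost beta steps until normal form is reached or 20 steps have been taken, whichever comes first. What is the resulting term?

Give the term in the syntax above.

Step 0: (((((\a.a) ((\b.(\c.b)) v)) t) ((\f.(\g.(\h.(f (g h))))) (\d.(\e.((d e) e))))) ((\f.(\g.(\h.((f h) (g h))))) u))
Step 1: (((((\b.(\c.b)) v) t) ((\f.(\g.(\h.(f (g h))))) (\d.(\e.((d e) e))))) ((\f.(\g.(\h.((f h) (g h))))) u))
Step 2: ((((\c.v) t) ((\f.(\g.(\h.(f (g h))))) (\d.(\e.((d e) e))))) ((\f.(\g.(\h.((f h) (g h))))) u))
Step 3: ((v ((\f.(\g.(\h.(f (g h))))) (\d.(\e.((d e) e))))) ((\f.(\g.(\h.((f h) (g h))))) u))
Step 4: ((v (\g.(\h.((\d.(\e.((d e) e))) (g h))))) ((\f.(\g.(\h.((f h) (g h))))) u))
Step 5: ((v (\g.(\h.(\e.(((g h) e) e))))) ((\f.(\g.(\h.((f h) (g h))))) u))
Step 6: ((v (\g.(\h.(\e.(((g h) e) e))))) (\g.(\h.((u h) (g h)))))

Answer: ((v (\g.(\h.(\e.(((g h) e) e))))) (\g.(\h.((u h) (g h)))))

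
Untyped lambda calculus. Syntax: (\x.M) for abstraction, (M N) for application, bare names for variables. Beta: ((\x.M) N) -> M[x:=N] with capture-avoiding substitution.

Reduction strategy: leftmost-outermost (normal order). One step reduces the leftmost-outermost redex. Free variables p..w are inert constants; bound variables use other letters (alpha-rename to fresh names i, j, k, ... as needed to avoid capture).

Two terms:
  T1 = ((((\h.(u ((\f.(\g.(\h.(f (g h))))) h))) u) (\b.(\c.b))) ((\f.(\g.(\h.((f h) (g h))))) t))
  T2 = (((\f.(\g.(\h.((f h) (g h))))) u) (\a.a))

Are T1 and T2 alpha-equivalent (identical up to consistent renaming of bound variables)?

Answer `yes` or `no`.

Term 1: ((((\h.(u ((\f.(\g.(\h.(f (g h))))) h))) u) (\b.(\c.b))) ((\f.(\g.(\h.((f h) (g h))))) t))
Term 2: (((\f.(\g.(\h.((f h) (g h))))) u) (\a.a))
Alpha-equivalence: compare structure up to binder renaming.
Result: False

Answer: no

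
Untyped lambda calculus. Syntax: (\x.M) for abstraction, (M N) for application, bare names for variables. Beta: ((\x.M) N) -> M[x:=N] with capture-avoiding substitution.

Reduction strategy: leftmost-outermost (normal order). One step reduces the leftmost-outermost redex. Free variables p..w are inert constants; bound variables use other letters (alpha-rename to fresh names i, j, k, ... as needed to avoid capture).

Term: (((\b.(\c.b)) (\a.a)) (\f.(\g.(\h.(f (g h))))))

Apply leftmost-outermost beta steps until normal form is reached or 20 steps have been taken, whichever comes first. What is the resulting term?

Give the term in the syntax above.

Step 0: (((\b.(\c.b)) (\a.a)) (\f.(\g.(\h.(f (g h))))))
Step 1: ((\c.(\a.a)) (\f.(\g.(\h.(f (g h))))))
Step 2: (\a.a)

Answer: (\a.a)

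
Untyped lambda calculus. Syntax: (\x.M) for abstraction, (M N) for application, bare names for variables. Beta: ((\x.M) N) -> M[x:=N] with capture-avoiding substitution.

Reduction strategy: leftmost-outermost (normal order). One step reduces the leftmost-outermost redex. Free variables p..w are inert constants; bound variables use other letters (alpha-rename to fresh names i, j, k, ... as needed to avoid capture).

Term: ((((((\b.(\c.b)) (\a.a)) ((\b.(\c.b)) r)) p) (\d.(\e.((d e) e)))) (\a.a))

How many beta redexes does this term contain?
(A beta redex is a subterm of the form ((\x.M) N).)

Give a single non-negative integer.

Term: ((((((\b.(\c.b)) (\a.a)) ((\b.(\c.b)) r)) p) (\d.(\e.((d e) e)))) (\a.a))
  Redex: ((\b.(\c.b)) (\a.a))
  Redex: ((\b.(\c.b)) r)
Total redexes: 2

Answer: 2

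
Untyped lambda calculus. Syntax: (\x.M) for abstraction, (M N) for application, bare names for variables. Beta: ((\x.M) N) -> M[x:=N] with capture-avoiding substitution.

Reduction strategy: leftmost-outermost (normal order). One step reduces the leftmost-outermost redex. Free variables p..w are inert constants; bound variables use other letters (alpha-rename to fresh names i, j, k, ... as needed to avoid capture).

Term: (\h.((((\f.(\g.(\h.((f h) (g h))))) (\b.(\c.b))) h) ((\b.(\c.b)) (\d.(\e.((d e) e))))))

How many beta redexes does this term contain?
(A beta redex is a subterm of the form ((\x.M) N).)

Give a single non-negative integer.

Term: (\h.((((\f.(\g.(\h.((f h) (g h))))) (\b.(\c.b))) h) ((\b.(\c.b)) (\d.(\e.((d e) e))))))
  Redex: ((\f.(\g.(\h.((f h) (g h))))) (\b.(\c.b)))
  Redex: ((\b.(\c.b)) (\d.(\e.((d e) e))))
Total redexes: 2

Answer: 2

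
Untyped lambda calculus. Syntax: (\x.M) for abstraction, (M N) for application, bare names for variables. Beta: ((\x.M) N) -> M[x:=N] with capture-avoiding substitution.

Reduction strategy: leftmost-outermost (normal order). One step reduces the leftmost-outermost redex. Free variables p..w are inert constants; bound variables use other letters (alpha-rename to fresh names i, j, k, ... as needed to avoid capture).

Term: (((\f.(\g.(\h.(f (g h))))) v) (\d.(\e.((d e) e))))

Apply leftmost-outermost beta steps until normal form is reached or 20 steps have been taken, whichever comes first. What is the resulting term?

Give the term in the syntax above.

Step 0: (((\f.(\g.(\h.(f (g h))))) v) (\d.(\e.((d e) e))))
Step 1: ((\g.(\h.(v (g h)))) (\d.(\e.((d e) e))))
Step 2: (\h.(v ((\d.(\e.((d e) e))) h)))
Step 3: (\h.(v (\e.((h e) e))))

Answer: (\h.(v (\e.((h e) e))))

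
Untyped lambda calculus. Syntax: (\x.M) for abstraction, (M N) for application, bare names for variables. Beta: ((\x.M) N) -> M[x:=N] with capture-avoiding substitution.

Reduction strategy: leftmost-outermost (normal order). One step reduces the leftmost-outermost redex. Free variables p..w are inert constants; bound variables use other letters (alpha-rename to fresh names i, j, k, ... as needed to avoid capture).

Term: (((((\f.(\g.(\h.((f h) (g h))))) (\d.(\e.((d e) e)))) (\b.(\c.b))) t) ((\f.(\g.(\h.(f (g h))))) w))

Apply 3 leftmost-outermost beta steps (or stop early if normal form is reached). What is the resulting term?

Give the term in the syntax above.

Answer: ((((\d.(\e.((d e) e))) t) ((\b.(\c.b)) t)) ((\f.(\g.(\h.(f (g h))))) w))

Derivation:
Step 0: (((((\f.(\g.(\h.((f h) (g h))))) (\d.(\e.((d e) e)))) (\b.(\c.b))) t) ((\f.(\g.(\h.(f (g h))))) w))
Step 1: ((((\g.(\h.(((\d.(\e.((d e) e))) h) (g h)))) (\b.(\c.b))) t) ((\f.(\g.(\h.(f (g h))))) w))
Step 2: (((\h.(((\d.(\e.((d e) e))) h) ((\b.(\c.b)) h))) t) ((\f.(\g.(\h.(f (g h))))) w))
Step 3: ((((\d.(\e.((d e) e))) t) ((\b.(\c.b)) t)) ((\f.(\g.(\h.(f (g h))))) w))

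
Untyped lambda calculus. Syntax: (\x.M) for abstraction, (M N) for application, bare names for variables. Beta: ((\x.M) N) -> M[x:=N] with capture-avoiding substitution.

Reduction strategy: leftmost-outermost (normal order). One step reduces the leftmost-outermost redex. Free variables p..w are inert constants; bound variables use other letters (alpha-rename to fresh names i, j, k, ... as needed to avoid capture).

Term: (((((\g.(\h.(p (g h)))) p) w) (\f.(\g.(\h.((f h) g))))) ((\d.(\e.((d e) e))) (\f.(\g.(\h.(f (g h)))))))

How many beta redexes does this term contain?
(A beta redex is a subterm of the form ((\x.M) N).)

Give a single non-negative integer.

Answer: 2

Derivation:
Term: (((((\g.(\h.(p (g h)))) p) w) (\f.(\g.(\h.((f h) g))))) ((\d.(\e.((d e) e))) (\f.(\g.(\h.(f (g h)))))))
  Redex: ((\g.(\h.(p (g h)))) p)
  Redex: ((\d.(\e.((d e) e))) (\f.(\g.(\h.(f (g h))))))
Total redexes: 2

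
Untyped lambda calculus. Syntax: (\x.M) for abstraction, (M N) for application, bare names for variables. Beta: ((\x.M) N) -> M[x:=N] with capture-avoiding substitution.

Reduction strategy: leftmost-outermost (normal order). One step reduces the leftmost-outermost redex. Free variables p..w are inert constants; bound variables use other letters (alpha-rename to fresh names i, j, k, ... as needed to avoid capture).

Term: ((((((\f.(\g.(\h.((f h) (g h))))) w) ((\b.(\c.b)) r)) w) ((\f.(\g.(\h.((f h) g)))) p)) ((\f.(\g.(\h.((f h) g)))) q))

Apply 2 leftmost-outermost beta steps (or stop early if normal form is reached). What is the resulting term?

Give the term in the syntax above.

Step 0: ((((((\f.(\g.(\h.((f h) (g h))))) w) ((\b.(\c.b)) r)) w) ((\f.(\g.(\h.((f h) g)))) p)) ((\f.(\g.(\h.((f h) g)))) q))
Step 1: (((((\g.(\h.((w h) (g h)))) ((\b.(\c.b)) r)) w) ((\f.(\g.(\h.((f h) g)))) p)) ((\f.(\g.(\h.((f h) g)))) q))
Step 2: ((((\h.((w h) (((\b.(\c.b)) r) h))) w) ((\f.(\g.(\h.((f h) g)))) p)) ((\f.(\g.(\h.((f h) g)))) q))

Answer: ((((\h.((w h) (((\b.(\c.b)) r) h))) w) ((\f.(\g.(\h.((f h) g)))) p)) ((\f.(\g.(\h.((f h) g)))) q))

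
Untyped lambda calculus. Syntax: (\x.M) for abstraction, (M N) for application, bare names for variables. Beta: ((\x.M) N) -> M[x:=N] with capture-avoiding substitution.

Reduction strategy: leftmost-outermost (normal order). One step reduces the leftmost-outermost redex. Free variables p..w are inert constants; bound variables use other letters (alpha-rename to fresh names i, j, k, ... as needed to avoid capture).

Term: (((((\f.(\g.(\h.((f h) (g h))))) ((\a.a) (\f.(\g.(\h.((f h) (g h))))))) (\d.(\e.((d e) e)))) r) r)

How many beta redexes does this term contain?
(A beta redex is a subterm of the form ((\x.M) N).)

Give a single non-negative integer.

Term: (((((\f.(\g.(\h.((f h) (g h))))) ((\a.a) (\f.(\g.(\h.((f h) (g h))))))) (\d.(\e.((d e) e)))) r) r)
  Redex: ((\f.(\g.(\h.((f h) (g h))))) ((\a.a) (\f.(\g.(\h.((f h) (g h)))))))
  Redex: ((\a.a) (\f.(\g.(\h.((f h) (g h))))))
Total redexes: 2

Answer: 2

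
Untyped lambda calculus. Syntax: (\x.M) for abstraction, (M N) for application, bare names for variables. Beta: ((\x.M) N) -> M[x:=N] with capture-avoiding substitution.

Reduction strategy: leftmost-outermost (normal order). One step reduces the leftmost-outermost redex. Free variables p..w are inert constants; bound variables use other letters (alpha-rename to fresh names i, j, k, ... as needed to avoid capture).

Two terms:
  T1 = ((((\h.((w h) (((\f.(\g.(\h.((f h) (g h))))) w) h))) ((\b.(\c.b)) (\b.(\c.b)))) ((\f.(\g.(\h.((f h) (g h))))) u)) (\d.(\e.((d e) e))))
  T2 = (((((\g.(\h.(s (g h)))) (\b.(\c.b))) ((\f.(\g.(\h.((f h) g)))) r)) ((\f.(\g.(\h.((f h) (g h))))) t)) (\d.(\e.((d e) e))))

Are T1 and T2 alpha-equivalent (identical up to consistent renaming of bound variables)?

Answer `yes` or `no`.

Answer: no

Derivation:
Term 1: ((((\h.((w h) (((\f.(\g.(\h.((f h) (g h))))) w) h))) ((\b.(\c.b)) (\b.(\c.b)))) ((\f.(\g.(\h.((f h) (g h))))) u)) (\d.(\e.((d e) e))))
Term 2: (((((\g.(\h.(s (g h)))) (\b.(\c.b))) ((\f.(\g.(\h.((f h) g)))) r)) ((\f.(\g.(\h.((f h) (g h))))) t)) (\d.(\e.((d e) e))))
Alpha-equivalence: compare structure up to binder renaming.
Result: False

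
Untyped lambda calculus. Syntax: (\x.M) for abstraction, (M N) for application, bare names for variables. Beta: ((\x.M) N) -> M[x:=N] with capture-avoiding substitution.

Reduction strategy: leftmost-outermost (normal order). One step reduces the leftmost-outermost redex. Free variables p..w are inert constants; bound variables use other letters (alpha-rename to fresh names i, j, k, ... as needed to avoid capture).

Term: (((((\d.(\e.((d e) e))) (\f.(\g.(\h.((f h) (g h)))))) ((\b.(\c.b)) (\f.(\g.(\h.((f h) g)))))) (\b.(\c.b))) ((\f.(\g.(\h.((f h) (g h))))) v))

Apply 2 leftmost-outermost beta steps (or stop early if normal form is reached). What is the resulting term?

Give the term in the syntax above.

Answer: (((((\f.(\g.(\h.((f h) (g h))))) ((\b.(\c.b)) (\f.(\g.(\h.((f h) g)))))) ((\b.(\c.b)) (\f.(\g.(\h.((f h) g)))))) (\b.(\c.b))) ((\f.(\g.(\h.((f h) (g h))))) v))

Derivation:
Step 0: (((((\d.(\e.((d e) e))) (\f.(\g.(\h.((f h) (g h)))))) ((\b.(\c.b)) (\f.(\g.(\h.((f h) g)))))) (\b.(\c.b))) ((\f.(\g.(\h.((f h) (g h))))) v))
Step 1: ((((\e.(((\f.(\g.(\h.((f h) (g h))))) e) e)) ((\b.(\c.b)) (\f.(\g.(\h.((f h) g)))))) (\b.(\c.b))) ((\f.(\g.(\h.((f h) (g h))))) v))
Step 2: (((((\f.(\g.(\h.((f h) (g h))))) ((\b.(\c.b)) (\f.(\g.(\h.((f h) g)))))) ((\b.(\c.b)) (\f.(\g.(\h.((f h) g)))))) (\b.(\c.b))) ((\f.(\g.(\h.((f h) (g h))))) v))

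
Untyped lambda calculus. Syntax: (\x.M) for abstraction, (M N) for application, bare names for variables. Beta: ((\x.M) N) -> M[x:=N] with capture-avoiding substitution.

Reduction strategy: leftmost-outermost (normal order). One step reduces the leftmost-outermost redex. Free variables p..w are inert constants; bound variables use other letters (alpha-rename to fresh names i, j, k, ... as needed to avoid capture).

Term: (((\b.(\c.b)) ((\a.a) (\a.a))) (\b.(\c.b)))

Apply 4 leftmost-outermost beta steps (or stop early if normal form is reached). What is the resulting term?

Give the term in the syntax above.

Answer: (\a.a)

Derivation:
Step 0: (((\b.(\c.b)) ((\a.a) (\a.a))) (\b.(\c.b)))
Step 1: ((\c.((\a.a) (\a.a))) (\b.(\c.b)))
Step 2: ((\a.a) (\a.a))
Step 3: (\a.a)
Step 4: (normal form reached)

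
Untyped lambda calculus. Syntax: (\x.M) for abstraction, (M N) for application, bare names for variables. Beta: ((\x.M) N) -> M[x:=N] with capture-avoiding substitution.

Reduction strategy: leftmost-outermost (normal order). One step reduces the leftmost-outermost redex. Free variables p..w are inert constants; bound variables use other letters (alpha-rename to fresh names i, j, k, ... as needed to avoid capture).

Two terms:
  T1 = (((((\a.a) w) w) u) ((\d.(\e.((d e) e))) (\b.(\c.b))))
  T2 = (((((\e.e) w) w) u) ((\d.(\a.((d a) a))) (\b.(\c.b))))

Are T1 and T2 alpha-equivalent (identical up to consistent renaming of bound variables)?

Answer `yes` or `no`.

Answer: yes

Derivation:
Term 1: (((((\a.a) w) w) u) ((\d.(\e.((d e) e))) (\b.(\c.b))))
Term 2: (((((\e.e) w) w) u) ((\d.(\a.((d a) a))) (\b.(\c.b))))
Alpha-equivalence: compare structure up to binder renaming.
Result: True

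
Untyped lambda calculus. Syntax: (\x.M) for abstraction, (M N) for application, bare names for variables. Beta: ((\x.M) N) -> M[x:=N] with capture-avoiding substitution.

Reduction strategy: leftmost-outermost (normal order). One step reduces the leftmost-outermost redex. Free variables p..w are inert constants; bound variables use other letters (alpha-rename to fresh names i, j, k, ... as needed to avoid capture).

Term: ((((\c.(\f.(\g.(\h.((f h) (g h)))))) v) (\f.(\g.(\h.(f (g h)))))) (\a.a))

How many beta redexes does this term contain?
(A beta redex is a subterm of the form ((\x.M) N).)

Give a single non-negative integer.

Answer: 1

Derivation:
Term: ((((\c.(\f.(\g.(\h.((f h) (g h)))))) v) (\f.(\g.(\h.(f (g h)))))) (\a.a))
  Redex: ((\c.(\f.(\g.(\h.((f h) (g h)))))) v)
Total redexes: 1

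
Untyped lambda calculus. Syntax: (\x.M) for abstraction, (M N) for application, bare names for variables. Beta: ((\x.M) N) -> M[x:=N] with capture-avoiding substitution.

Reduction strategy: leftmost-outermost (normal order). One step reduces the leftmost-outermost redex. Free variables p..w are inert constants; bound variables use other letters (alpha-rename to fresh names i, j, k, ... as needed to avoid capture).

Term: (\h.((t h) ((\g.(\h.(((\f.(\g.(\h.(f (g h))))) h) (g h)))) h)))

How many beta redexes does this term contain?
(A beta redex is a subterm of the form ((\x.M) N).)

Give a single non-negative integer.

Term: (\h.((t h) ((\g.(\h.(((\f.(\g.(\h.(f (g h))))) h) (g h)))) h)))
  Redex: ((\g.(\h.(((\f.(\g.(\h.(f (g h))))) h) (g h)))) h)
  Redex: ((\f.(\g.(\h.(f (g h))))) h)
Total redexes: 2

Answer: 2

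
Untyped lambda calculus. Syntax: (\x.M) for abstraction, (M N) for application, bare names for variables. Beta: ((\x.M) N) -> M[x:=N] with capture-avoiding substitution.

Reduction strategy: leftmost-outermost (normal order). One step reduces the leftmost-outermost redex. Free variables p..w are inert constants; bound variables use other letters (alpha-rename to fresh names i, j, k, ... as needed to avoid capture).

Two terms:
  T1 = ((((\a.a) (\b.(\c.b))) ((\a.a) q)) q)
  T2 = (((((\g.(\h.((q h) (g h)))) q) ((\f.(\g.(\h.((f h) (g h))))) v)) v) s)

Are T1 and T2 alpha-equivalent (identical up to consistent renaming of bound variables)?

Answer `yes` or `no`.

Answer: no

Derivation:
Term 1: ((((\a.a) (\b.(\c.b))) ((\a.a) q)) q)
Term 2: (((((\g.(\h.((q h) (g h)))) q) ((\f.(\g.(\h.((f h) (g h))))) v)) v) s)
Alpha-equivalence: compare structure up to binder renaming.
Result: False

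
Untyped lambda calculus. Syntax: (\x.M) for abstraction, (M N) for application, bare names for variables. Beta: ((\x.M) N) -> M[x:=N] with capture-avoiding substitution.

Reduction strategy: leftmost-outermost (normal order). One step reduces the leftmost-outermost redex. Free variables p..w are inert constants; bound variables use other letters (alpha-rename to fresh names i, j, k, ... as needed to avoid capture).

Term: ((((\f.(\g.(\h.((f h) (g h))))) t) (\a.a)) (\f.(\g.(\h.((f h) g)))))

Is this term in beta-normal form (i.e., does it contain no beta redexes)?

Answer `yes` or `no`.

Term: ((((\f.(\g.(\h.((f h) (g h))))) t) (\a.a)) (\f.(\g.(\h.((f h) g)))))
Found 1 beta redex(es).

Answer: no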